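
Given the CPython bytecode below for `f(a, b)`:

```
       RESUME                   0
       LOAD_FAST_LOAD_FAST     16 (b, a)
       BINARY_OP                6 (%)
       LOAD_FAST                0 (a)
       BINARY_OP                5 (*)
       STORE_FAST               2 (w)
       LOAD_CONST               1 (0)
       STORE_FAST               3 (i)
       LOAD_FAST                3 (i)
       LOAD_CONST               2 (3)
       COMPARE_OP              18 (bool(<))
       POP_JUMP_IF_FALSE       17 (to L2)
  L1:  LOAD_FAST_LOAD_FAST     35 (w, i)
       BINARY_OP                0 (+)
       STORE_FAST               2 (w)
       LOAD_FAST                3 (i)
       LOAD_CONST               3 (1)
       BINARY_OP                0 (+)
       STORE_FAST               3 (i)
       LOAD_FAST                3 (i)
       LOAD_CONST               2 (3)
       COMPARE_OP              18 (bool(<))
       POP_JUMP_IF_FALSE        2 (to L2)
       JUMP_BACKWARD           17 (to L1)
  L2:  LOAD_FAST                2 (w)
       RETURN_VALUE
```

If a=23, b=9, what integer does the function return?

210

LOAD_FAST_LOAD_FAST b,a → push 9,23. Stack: [9, 23]
BINARY_OP % → 9 % 23 = 9. Stack: [9]
LOAD_FAST a → push 23. Stack: [9, 23]
BINARY_OP * → 9 * 23 = 207. Stack: [207]
STORE_FAST w → w=207. Stack: []
LOAD_CONST → push 0. Stack: [0]
STORE_FAST i → i=0. Stack: []
LOAD_FAST i → push 0. Stack: [0]
LOAD_CONST → push 3. Stack: [0, 3]
COMPARE_OP bool(<) → 0 vs 3 = True. Stack: [True]
POP_JUMP_IF_FALSE → pop True; no jump. Stack: []
LOAD_FAST_LOAD_FAST w,i → push 207,0. Stack: [207, 0]
BINARY_OP + → 207 + 0 = 207. Stack: [207]
STORE_FAST w → w=207. Stack: []
LOAD_FAST i → push 0. Stack: [0]
LOAD_CONST → push 1. Stack: [0, 1]
BINARY_OP + → 0 + 1 = 1. Stack: [1]
STORE_FAST i → i=1. Stack: []
LOAD_FAST i → push 1. Stack: [1]
LOAD_CONST → push 3. Stack: [1, 3]
COMPARE_OP bool(<) → 1 vs 3 = True. Stack: [True]
POP_JUMP_IF_FALSE → pop True; no jump. Stack: []
LOAD_FAST_LOAD_FAST w,i → push 207,1. Stack: [207, 1]
BINARY_OP + → 207 + 1 = 208. Stack: [208]
STORE_FAST w → w=208. Stack: []
LOAD_FAST i → push 1. Stack: [1]
LOAD_CONST → push 1. Stack: [1, 1]
BINARY_OP + → 1 + 1 = 2. Stack: [2]
STORE_FAST i → i=2. Stack: []
LOAD_FAST i → push 2. Stack: [2]
LOAD_CONST → push 3. Stack: [2, 3]
COMPARE_OP bool(<) → 2 vs 3 = True. Stack: [True]
POP_JUMP_IF_FALSE → pop True; no jump. Stack: []
LOAD_FAST_LOAD_FAST w,i → push 208,2. Stack: [208, 2]
BINARY_OP + → 208 + 2 = 210. Stack: [210]
STORE_FAST w → w=210. Stack: []
LOAD_FAST i → push 2. Stack: [2]
LOAD_CONST → push 1. Stack: [2, 1]
BINARY_OP + → 2 + 1 = 3. Stack: [3]
STORE_FAST i → i=3. Stack: []
LOAD_FAST i → push 3. Stack: [3]
LOAD_CONST → push 3. Stack: [3, 3]
COMPARE_OP bool(<) → 3 vs 3 = False. Stack: [False]
POP_JUMP_IF_FALSE → pop False; jump. Stack: []
LOAD_FAST w → push 210. Stack: [210]
RETURN_VALUE → return 210.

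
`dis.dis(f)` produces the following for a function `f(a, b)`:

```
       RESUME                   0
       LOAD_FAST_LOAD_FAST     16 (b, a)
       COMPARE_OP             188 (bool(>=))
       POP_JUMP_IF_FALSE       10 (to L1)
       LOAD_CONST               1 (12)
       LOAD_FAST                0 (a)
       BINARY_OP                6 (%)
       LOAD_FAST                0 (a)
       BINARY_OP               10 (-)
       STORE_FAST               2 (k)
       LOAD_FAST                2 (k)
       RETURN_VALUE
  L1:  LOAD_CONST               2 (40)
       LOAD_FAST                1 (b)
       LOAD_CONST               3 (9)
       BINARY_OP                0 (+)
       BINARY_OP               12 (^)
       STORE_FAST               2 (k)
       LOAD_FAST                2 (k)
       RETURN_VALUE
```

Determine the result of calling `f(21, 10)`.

59

LOAD_FAST_LOAD_FAST b,a → push 10,21. Stack: [10, 21]
COMPARE_OP bool(>=) → 10 vs 21 = False. Stack: [False]
POP_JUMP_IF_FALSE → pop False; jump. Stack: []
LOAD_CONST → push 40. Stack: [40]
LOAD_FAST b → push 10. Stack: [40, 10]
LOAD_CONST → push 9. Stack: [40, 10, 9]
BINARY_OP + → 10 + 9 = 19. Stack: [40, 19]
BINARY_OP ^ → 40 ^ 19 = 59. Stack: [59]
STORE_FAST k → k=59. Stack: []
LOAD_FAST k → push 59. Stack: [59]
RETURN_VALUE → return 59.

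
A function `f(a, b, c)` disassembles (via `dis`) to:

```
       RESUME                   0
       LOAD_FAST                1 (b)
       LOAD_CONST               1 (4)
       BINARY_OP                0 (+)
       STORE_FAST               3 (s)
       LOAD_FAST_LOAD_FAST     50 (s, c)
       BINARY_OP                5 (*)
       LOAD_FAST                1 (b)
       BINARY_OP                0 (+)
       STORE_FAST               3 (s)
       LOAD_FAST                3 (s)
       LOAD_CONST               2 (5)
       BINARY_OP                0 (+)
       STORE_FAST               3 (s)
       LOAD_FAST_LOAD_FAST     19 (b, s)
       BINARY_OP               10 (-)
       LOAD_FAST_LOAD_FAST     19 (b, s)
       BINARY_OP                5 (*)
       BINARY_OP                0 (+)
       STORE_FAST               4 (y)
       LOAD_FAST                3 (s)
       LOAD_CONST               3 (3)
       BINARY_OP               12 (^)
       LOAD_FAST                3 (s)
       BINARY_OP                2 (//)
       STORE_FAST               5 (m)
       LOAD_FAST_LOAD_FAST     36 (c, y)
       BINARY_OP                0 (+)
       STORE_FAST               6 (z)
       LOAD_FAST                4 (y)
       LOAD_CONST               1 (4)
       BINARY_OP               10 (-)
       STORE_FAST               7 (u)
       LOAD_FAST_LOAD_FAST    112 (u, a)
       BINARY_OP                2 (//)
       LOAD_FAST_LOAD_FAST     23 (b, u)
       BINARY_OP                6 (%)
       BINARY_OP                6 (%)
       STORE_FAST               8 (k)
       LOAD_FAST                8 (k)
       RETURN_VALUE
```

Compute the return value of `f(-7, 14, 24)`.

LOAD_FAST b → push 14. Stack: [14]
LOAD_CONST → push 4. Stack: [14, 4]
BINARY_OP + → 14 + 4 = 18. Stack: [18]
STORE_FAST s → s=18. Stack: []
LOAD_FAST_LOAD_FAST s,c → push 18,24. Stack: [18, 24]
BINARY_OP * → 18 * 24 = 432. Stack: [432]
LOAD_FAST b → push 14. Stack: [432, 14]
BINARY_OP + → 432 + 14 = 446. Stack: [446]
STORE_FAST s → s=446. Stack: []
LOAD_FAST s → push 446. Stack: [446]
LOAD_CONST → push 5. Stack: [446, 5]
BINARY_OP + → 446 + 5 = 451. Stack: [451]
STORE_FAST s → s=451. Stack: []
LOAD_FAST_LOAD_FAST b,s → push 14,451. Stack: [14, 451]
BINARY_OP - → 14 - 451 = -437. Stack: [-437]
LOAD_FAST_LOAD_FAST b,s → push 14,451. Stack: [-437, 14, 451]
BINARY_OP * → 14 * 451 = 6314. Stack: [-437, 6314]
BINARY_OP + → -437 + 6314 = 5877. Stack: [5877]
STORE_FAST y → y=5877. Stack: []
LOAD_FAST s → push 451. Stack: [451]
LOAD_CONST → push 3. Stack: [451, 3]
BINARY_OP ^ → 451 ^ 3 = 448. Stack: [448]
LOAD_FAST s → push 451. Stack: [448, 451]
BINARY_OP // → 448 // 451 = 0. Stack: [0]
STORE_FAST m → m=0. Stack: []
LOAD_FAST_LOAD_FAST c,y → push 24,5877. Stack: [24, 5877]
BINARY_OP + → 24 + 5877 = 5901. Stack: [5901]
STORE_FAST z → z=5901. Stack: []
LOAD_FAST y → push 5877. Stack: [5877]
LOAD_CONST → push 4. Stack: [5877, 4]
BINARY_OP - → 5877 - 4 = 5873. Stack: [5873]
STORE_FAST u → u=5873. Stack: []
LOAD_FAST_LOAD_FAST u,a → push 5873,-7. Stack: [5873, -7]
BINARY_OP // → 5873 // -7 = -839. Stack: [-839]
LOAD_FAST_LOAD_FAST b,u → push 14,5873. Stack: [-839, 14, 5873]
BINARY_OP % → 14 % 5873 = 14. Stack: [-839, 14]
BINARY_OP % → -839 % 14 = 1. Stack: [1]
STORE_FAST k → k=1. Stack: []
LOAD_FAST k → push 1. Stack: [1]
RETURN_VALUE → return 1.

1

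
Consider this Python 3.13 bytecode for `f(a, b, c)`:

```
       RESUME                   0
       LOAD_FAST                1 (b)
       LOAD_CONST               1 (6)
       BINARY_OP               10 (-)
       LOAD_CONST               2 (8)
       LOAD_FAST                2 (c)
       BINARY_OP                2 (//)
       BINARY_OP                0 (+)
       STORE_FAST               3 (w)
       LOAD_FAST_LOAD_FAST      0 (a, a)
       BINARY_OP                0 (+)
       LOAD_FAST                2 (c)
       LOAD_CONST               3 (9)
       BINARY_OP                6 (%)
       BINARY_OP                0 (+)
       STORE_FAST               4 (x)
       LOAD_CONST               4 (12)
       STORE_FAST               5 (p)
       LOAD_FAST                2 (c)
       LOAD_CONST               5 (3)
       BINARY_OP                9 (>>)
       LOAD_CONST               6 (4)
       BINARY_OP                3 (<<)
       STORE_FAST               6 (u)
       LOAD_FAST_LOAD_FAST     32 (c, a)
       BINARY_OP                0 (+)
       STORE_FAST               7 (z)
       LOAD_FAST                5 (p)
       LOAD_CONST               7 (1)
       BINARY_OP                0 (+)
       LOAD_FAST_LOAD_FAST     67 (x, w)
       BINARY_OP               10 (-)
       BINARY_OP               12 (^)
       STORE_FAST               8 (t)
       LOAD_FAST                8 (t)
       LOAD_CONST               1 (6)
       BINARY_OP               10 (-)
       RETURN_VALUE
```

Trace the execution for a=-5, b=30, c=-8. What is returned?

LOAD_FAST b → push 30. Stack: [30]
LOAD_CONST → push 6. Stack: [30, 6]
BINARY_OP - → 30 - 6 = 24. Stack: [24]
LOAD_CONST → push 8. Stack: [24, 8]
LOAD_FAST c → push -8. Stack: [24, 8, -8]
BINARY_OP // → 8 // -8 = -1. Stack: [24, -1]
BINARY_OP + → 24 + -1 = 23. Stack: [23]
STORE_FAST w → w=23. Stack: []
LOAD_FAST_LOAD_FAST a,a → push -5,-5. Stack: [-5, -5]
BINARY_OP + → -5 + -5 = -10. Stack: [-10]
LOAD_FAST c → push -8. Stack: [-10, -8]
LOAD_CONST → push 9. Stack: [-10, -8, 9]
BINARY_OP % → -8 % 9 = 1. Stack: [-10, 1]
BINARY_OP + → -10 + 1 = -9. Stack: [-9]
STORE_FAST x → x=-9. Stack: []
LOAD_CONST → push 12. Stack: [12]
STORE_FAST p → p=12. Stack: []
LOAD_FAST c → push -8. Stack: [-8]
LOAD_CONST → push 3. Stack: [-8, 3]
BINARY_OP >> → -8 >> 3 = -1. Stack: [-1]
LOAD_CONST → push 4. Stack: [-1, 4]
BINARY_OP << → -1 << 4 = -16. Stack: [-16]
STORE_FAST u → u=-16. Stack: []
LOAD_FAST_LOAD_FAST c,a → push -8,-5. Stack: [-8, -5]
BINARY_OP + → -8 + -5 = -13. Stack: [-13]
STORE_FAST z → z=-13. Stack: []
LOAD_FAST p → push 12. Stack: [12]
LOAD_CONST → push 1. Stack: [12, 1]
BINARY_OP + → 12 + 1 = 13. Stack: [13]
LOAD_FAST_LOAD_FAST x,w → push -9,23. Stack: [13, -9, 23]
BINARY_OP - → -9 - 23 = -32. Stack: [13, -32]
BINARY_OP ^ → 13 ^ -32 = -19. Stack: [-19]
STORE_FAST t → t=-19. Stack: []
LOAD_FAST t → push -19. Stack: [-19]
LOAD_CONST → push 6. Stack: [-19, 6]
BINARY_OP - → -19 - 6 = -25. Stack: [-25]
RETURN_VALUE → return -25.

-25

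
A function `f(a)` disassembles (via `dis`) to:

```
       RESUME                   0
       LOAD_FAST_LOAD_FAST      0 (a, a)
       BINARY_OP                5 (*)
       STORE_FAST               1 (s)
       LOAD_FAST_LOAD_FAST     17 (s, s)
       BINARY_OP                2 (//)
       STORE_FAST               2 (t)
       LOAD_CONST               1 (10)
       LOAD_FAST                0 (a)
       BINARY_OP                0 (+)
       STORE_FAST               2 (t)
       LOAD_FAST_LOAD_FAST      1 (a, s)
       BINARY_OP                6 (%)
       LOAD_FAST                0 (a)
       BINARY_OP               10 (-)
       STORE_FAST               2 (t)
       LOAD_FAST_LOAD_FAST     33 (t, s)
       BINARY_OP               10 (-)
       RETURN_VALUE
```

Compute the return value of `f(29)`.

LOAD_FAST_LOAD_FAST a,a → push 29,29. Stack: [29, 29]
BINARY_OP * → 29 * 29 = 841. Stack: [841]
STORE_FAST s → s=841. Stack: []
LOAD_FAST_LOAD_FAST s,s → push 841,841. Stack: [841, 841]
BINARY_OP // → 841 // 841 = 1. Stack: [1]
STORE_FAST t → t=1. Stack: []
LOAD_CONST → push 10. Stack: [10]
LOAD_FAST a → push 29. Stack: [10, 29]
BINARY_OP + → 10 + 29 = 39. Stack: [39]
STORE_FAST t → t=39. Stack: []
LOAD_FAST_LOAD_FAST a,s → push 29,841. Stack: [29, 841]
BINARY_OP % → 29 % 841 = 29. Stack: [29]
LOAD_FAST a → push 29. Stack: [29, 29]
BINARY_OP - → 29 - 29 = 0. Stack: [0]
STORE_FAST t → t=0. Stack: []
LOAD_FAST_LOAD_FAST t,s → push 0,841. Stack: [0, 841]
BINARY_OP - → 0 - 841 = -841. Stack: [-841]
RETURN_VALUE → return -841.

-841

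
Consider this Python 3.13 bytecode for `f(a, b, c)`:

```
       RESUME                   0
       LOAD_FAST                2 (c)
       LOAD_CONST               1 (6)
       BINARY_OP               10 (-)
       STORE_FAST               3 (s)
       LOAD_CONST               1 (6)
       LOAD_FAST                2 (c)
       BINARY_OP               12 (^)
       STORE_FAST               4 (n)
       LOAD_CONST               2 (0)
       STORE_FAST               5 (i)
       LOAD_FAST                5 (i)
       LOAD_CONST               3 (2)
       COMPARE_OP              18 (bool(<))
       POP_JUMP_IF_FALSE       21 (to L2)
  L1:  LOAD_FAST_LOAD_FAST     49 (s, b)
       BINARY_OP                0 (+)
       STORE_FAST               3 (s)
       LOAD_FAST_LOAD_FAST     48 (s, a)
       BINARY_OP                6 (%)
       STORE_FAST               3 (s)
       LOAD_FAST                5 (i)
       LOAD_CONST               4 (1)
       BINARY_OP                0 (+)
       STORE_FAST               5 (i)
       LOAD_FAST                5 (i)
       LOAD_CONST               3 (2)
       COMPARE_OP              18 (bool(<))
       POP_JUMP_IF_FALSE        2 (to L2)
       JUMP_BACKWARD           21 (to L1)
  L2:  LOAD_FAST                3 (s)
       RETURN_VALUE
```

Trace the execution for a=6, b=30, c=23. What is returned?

LOAD_FAST c → push 23. Stack: [23]
LOAD_CONST → push 6. Stack: [23, 6]
BINARY_OP - → 23 - 6 = 17. Stack: [17]
STORE_FAST s → s=17. Stack: []
LOAD_CONST → push 6. Stack: [6]
LOAD_FAST c → push 23. Stack: [6, 23]
BINARY_OP ^ → 6 ^ 23 = 17. Stack: [17]
STORE_FAST n → n=17. Stack: []
LOAD_CONST → push 0. Stack: [0]
STORE_FAST i → i=0. Stack: []
LOAD_FAST i → push 0. Stack: [0]
LOAD_CONST → push 2. Stack: [0, 2]
COMPARE_OP bool(<) → 0 vs 2 = True. Stack: [True]
POP_JUMP_IF_FALSE → pop True; no jump. Stack: []
LOAD_FAST_LOAD_FAST s,b → push 17,30. Stack: [17, 30]
BINARY_OP + → 17 + 30 = 47. Stack: [47]
STORE_FAST s → s=47. Stack: []
LOAD_FAST_LOAD_FAST s,a → push 47,6. Stack: [47, 6]
BINARY_OP % → 47 % 6 = 5. Stack: [5]
STORE_FAST s → s=5. Stack: []
LOAD_FAST i → push 0. Stack: [0]
LOAD_CONST → push 1. Stack: [0, 1]
BINARY_OP + → 0 + 1 = 1. Stack: [1]
STORE_FAST i → i=1. Stack: []
LOAD_FAST i → push 1. Stack: [1]
LOAD_CONST → push 2. Stack: [1, 2]
COMPARE_OP bool(<) → 1 vs 2 = True. Stack: [True]
POP_JUMP_IF_FALSE → pop True; no jump. Stack: []
LOAD_FAST_LOAD_FAST s,b → push 5,30. Stack: [5, 30]
BINARY_OP + → 5 + 30 = 35. Stack: [35]
STORE_FAST s → s=35. Stack: []
LOAD_FAST_LOAD_FAST s,a → push 35,6. Stack: [35, 6]
BINARY_OP % → 35 % 6 = 5. Stack: [5]
STORE_FAST s → s=5. Stack: []
LOAD_FAST i → push 1. Stack: [1]
LOAD_CONST → push 1. Stack: [1, 1]
BINARY_OP + → 1 + 1 = 2. Stack: [2]
STORE_FAST i → i=2. Stack: []
LOAD_FAST i → push 2. Stack: [2]
LOAD_CONST → push 2. Stack: [2, 2]
COMPARE_OP bool(<) → 2 vs 2 = False. Stack: [False]
POP_JUMP_IF_FALSE → pop False; jump. Stack: []
LOAD_FAST s → push 5. Stack: [5]
RETURN_VALUE → return 5.

5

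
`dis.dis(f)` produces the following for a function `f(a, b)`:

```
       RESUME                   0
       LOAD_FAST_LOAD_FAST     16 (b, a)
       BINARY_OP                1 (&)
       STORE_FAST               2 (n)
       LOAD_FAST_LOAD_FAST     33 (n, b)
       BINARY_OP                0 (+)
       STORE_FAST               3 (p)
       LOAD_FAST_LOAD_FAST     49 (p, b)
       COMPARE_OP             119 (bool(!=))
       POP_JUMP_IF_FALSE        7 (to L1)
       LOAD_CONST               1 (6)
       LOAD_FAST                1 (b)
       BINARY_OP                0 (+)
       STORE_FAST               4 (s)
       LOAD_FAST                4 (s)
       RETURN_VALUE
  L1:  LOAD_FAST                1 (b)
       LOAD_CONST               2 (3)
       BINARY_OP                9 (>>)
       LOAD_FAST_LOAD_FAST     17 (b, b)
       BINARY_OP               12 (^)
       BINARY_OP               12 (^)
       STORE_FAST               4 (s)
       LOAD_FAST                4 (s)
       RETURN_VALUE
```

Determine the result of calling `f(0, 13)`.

LOAD_FAST_LOAD_FAST b,a → push 13,0. Stack: [13, 0]
BINARY_OP & → 13 & 0 = 0. Stack: [0]
STORE_FAST n → n=0. Stack: []
LOAD_FAST_LOAD_FAST n,b → push 0,13. Stack: [0, 13]
BINARY_OP + → 0 + 13 = 13. Stack: [13]
STORE_FAST p → p=13. Stack: []
LOAD_FAST_LOAD_FAST p,b → push 13,13. Stack: [13, 13]
COMPARE_OP bool(!=) → 13 vs 13 = False. Stack: [False]
POP_JUMP_IF_FALSE → pop False; jump. Stack: []
LOAD_FAST b → push 13. Stack: [13]
LOAD_CONST → push 3. Stack: [13, 3]
BINARY_OP >> → 13 >> 3 = 1. Stack: [1]
LOAD_FAST_LOAD_FAST b,b → push 13,13. Stack: [1, 13, 13]
BINARY_OP ^ → 13 ^ 13 = 0. Stack: [1, 0]
BINARY_OP ^ → 1 ^ 0 = 1. Stack: [1]
STORE_FAST s → s=1. Stack: []
LOAD_FAST s → push 1. Stack: [1]
RETURN_VALUE → return 1.

1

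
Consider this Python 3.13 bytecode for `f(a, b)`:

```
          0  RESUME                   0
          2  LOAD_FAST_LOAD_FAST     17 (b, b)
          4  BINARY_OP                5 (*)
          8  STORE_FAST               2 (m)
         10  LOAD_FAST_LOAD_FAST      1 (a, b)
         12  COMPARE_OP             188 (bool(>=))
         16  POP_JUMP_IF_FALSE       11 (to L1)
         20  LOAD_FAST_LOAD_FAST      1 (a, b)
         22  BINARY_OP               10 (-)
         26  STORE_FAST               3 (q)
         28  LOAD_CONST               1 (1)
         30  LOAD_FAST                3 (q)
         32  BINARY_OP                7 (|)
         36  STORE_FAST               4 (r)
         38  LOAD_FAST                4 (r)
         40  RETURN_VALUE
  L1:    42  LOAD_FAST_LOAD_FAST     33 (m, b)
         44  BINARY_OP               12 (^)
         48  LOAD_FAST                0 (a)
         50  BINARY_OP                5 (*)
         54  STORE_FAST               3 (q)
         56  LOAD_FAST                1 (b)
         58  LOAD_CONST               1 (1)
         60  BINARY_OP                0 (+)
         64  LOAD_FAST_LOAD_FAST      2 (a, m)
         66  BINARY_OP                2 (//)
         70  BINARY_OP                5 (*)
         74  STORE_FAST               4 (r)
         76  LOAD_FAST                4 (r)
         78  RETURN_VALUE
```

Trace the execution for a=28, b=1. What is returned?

27

LOAD_FAST_LOAD_FAST b,b → push 1,1. Stack: [1, 1]
BINARY_OP * → 1 * 1 = 1. Stack: [1]
STORE_FAST m → m=1. Stack: []
LOAD_FAST_LOAD_FAST a,b → push 28,1. Stack: [28, 1]
COMPARE_OP bool(>=) → 28 vs 1 = True. Stack: [True]
POP_JUMP_IF_FALSE → pop True; no jump. Stack: []
LOAD_FAST_LOAD_FAST a,b → push 28,1. Stack: [28, 1]
BINARY_OP - → 28 - 1 = 27. Stack: [27]
STORE_FAST q → q=27. Stack: []
LOAD_CONST → push 1. Stack: [1]
LOAD_FAST q → push 27. Stack: [1, 27]
BINARY_OP | → 1 | 27 = 27. Stack: [27]
STORE_FAST r → r=27. Stack: []
LOAD_FAST r → push 27. Stack: [27]
RETURN_VALUE → return 27.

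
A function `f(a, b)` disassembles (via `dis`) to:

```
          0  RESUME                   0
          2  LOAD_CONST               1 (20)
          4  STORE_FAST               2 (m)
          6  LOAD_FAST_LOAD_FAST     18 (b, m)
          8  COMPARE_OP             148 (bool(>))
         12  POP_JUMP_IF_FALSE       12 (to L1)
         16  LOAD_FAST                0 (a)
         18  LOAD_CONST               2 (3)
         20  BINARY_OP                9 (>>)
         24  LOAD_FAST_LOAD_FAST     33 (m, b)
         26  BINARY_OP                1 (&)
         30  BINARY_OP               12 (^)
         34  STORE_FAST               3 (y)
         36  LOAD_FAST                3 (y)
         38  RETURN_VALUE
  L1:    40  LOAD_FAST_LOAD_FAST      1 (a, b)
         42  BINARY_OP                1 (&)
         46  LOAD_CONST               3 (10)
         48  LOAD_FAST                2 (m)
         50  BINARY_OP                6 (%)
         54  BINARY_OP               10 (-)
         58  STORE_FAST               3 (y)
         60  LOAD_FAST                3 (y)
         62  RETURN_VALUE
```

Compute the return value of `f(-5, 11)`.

LOAD_CONST → push 20. Stack: [20]
STORE_FAST m → m=20. Stack: []
LOAD_FAST_LOAD_FAST b,m → push 11,20. Stack: [11, 20]
COMPARE_OP bool(>) → 11 vs 20 = False. Stack: [False]
POP_JUMP_IF_FALSE → pop False; jump. Stack: []
LOAD_FAST_LOAD_FAST a,b → push -5,11. Stack: [-5, 11]
BINARY_OP & → -5 & 11 = 11. Stack: [11]
LOAD_CONST → push 10. Stack: [11, 10]
LOAD_FAST m → push 20. Stack: [11, 10, 20]
BINARY_OP % → 10 % 20 = 10. Stack: [11, 10]
BINARY_OP - → 11 - 10 = 1. Stack: [1]
STORE_FAST y → y=1. Stack: []
LOAD_FAST y → push 1. Stack: [1]
RETURN_VALUE → return 1.

1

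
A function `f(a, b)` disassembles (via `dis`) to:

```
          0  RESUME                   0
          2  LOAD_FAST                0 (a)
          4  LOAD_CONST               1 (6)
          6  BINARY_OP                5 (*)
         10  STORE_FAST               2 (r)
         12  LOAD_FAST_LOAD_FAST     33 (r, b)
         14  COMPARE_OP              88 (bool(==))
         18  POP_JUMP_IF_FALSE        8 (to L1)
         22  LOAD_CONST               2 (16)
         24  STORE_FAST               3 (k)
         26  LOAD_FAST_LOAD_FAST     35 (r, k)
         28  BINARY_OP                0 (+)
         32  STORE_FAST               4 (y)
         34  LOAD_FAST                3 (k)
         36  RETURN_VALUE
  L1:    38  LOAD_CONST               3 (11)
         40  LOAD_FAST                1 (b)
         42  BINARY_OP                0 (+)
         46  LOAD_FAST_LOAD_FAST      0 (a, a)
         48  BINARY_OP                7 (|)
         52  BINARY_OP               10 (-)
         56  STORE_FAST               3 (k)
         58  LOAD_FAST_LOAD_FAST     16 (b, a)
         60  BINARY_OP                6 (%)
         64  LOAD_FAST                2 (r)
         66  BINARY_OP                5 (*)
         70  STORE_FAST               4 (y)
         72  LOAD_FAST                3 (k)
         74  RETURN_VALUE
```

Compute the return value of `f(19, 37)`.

29

LOAD_FAST a → push 19. Stack: [19]
LOAD_CONST → push 6. Stack: [19, 6]
BINARY_OP * → 19 * 6 = 114. Stack: [114]
STORE_FAST r → r=114. Stack: []
LOAD_FAST_LOAD_FAST r,b → push 114,37. Stack: [114, 37]
COMPARE_OP bool(==) → 114 vs 37 = False. Stack: [False]
POP_JUMP_IF_FALSE → pop False; jump. Stack: []
LOAD_CONST → push 11. Stack: [11]
LOAD_FAST b → push 37. Stack: [11, 37]
BINARY_OP + → 11 + 37 = 48. Stack: [48]
LOAD_FAST_LOAD_FAST a,a → push 19,19. Stack: [48, 19, 19]
BINARY_OP | → 19 | 19 = 19. Stack: [48, 19]
BINARY_OP - → 48 - 19 = 29. Stack: [29]
STORE_FAST k → k=29. Stack: []
LOAD_FAST_LOAD_FAST b,a → push 37,19. Stack: [37, 19]
BINARY_OP % → 37 % 19 = 18. Stack: [18]
LOAD_FAST r → push 114. Stack: [18, 114]
BINARY_OP * → 18 * 114 = 2052. Stack: [2052]
STORE_FAST y → y=2052. Stack: []
LOAD_FAST k → push 29. Stack: [29]
RETURN_VALUE → return 29.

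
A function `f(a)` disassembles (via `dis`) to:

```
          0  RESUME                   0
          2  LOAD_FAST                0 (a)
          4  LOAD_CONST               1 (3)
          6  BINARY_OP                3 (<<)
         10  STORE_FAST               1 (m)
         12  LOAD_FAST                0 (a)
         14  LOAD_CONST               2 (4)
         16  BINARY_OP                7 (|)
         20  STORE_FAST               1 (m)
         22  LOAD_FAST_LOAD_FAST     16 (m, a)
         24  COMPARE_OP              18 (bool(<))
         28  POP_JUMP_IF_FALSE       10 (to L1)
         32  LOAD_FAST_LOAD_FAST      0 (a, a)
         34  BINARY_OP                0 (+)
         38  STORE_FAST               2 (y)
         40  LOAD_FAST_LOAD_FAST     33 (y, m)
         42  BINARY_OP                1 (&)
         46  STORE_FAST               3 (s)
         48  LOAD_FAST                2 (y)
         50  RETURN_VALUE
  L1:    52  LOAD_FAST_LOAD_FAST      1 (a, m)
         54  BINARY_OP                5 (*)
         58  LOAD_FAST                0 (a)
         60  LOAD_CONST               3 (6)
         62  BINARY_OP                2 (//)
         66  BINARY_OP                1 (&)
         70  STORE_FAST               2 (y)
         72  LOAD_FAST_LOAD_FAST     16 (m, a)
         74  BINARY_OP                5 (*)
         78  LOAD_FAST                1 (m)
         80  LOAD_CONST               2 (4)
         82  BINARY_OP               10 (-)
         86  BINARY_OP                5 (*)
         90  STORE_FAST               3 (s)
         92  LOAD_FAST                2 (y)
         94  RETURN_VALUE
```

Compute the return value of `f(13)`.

0

LOAD_FAST a → push 13. Stack: [13]
LOAD_CONST → push 3. Stack: [13, 3]
BINARY_OP << → 13 << 3 = 104. Stack: [104]
STORE_FAST m → m=104. Stack: []
LOAD_FAST a → push 13. Stack: [13]
LOAD_CONST → push 4. Stack: [13, 4]
BINARY_OP | → 13 | 4 = 13. Stack: [13]
STORE_FAST m → m=13. Stack: []
LOAD_FAST_LOAD_FAST m,a → push 13,13. Stack: [13, 13]
COMPARE_OP bool(<) → 13 vs 13 = False. Stack: [False]
POP_JUMP_IF_FALSE → pop False; jump. Stack: []
LOAD_FAST_LOAD_FAST a,m → push 13,13. Stack: [13, 13]
BINARY_OP * → 13 * 13 = 169. Stack: [169]
LOAD_FAST a → push 13. Stack: [169, 13]
LOAD_CONST → push 6. Stack: [169, 13, 6]
BINARY_OP // → 13 // 6 = 2. Stack: [169, 2]
BINARY_OP & → 169 & 2 = 0. Stack: [0]
STORE_FAST y → y=0. Stack: []
LOAD_FAST_LOAD_FAST m,a → push 13,13. Stack: [13, 13]
BINARY_OP * → 13 * 13 = 169. Stack: [169]
LOAD_FAST m → push 13. Stack: [169, 13]
LOAD_CONST → push 4. Stack: [169, 13, 4]
BINARY_OP - → 13 - 4 = 9. Stack: [169, 9]
BINARY_OP * → 169 * 9 = 1521. Stack: [1521]
STORE_FAST s → s=1521. Stack: []
LOAD_FAST y → push 0. Stack: [0]
RETURN_VALUE → return 0.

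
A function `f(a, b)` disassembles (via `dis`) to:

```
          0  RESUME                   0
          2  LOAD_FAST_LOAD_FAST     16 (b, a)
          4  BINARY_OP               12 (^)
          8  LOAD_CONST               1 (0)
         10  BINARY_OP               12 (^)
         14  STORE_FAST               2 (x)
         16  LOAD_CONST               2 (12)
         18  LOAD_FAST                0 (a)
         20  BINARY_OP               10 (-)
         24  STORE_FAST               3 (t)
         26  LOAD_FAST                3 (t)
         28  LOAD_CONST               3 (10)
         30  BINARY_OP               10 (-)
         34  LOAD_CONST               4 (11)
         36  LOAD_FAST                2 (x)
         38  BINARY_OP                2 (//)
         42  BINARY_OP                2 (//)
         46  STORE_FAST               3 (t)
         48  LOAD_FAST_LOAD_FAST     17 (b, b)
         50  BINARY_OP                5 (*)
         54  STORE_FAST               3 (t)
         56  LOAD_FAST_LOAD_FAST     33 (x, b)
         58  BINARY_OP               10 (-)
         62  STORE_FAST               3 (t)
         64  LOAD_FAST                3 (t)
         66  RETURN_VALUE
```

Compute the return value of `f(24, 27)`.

-24

LOAD_FAST_LOAD_FAST b,a → push 27,24. Stack: [27, 24]
BINARY_OP ^ → 27 ^ 24 = 3. Stack: [3]
LOAD_CONST → push 0. Stack: [3, 0]
BINARY_OP ^ → 3 ^ 0 = 3. Stack: [3]
STORE_FAST x → x=3. Stack: []
LOAD_CONST → push 12. Stack: [12]
LOAD_FAST a → push 24. Stack: [12, 24]
BINARY_OP - → 12 - 24 = -12. Stack: [-12]
STORE_FAST t → t=-12. Stack: []
LOAD_FAST t → push -12. Stack: [-12]
LOAD_CONST → push 10. Stack: [-12, 10]
BINARY_OP - → -12 - 10 = -22. Stack: [-22]
LOAD_CONST → push 11. Stack: [-22, 11]
LOAD_FAST x → push 3. Stack: [-22, 11, 3]
BINARY_OP // → 11 // 3 = 3. Stack: [-22, 3]
BINARY_OP // → -22 // 3 = -8. Stack: [-8]
STORE_FAST t → t=-8. Stack: []
LOAD_FAST_LOAD_FAST b,b → push 27,27. Stack: [27, 27]
BINARY_OP * → 27 * 27 = 729. Stack: [729]
STORE_FAST t → t=729. Stack: []
LOAD_FAST_LOAD_FAST x,b → push 3,27. Stack: [3, 27]
BINARY_OP - → 3 - 27 = -24. Stack: [-24]
STORE_FAST t → t=-24. Stack: []
LOAD_FAST t → push -24. Stack: [-24]
RETURN_VALUE → return -24.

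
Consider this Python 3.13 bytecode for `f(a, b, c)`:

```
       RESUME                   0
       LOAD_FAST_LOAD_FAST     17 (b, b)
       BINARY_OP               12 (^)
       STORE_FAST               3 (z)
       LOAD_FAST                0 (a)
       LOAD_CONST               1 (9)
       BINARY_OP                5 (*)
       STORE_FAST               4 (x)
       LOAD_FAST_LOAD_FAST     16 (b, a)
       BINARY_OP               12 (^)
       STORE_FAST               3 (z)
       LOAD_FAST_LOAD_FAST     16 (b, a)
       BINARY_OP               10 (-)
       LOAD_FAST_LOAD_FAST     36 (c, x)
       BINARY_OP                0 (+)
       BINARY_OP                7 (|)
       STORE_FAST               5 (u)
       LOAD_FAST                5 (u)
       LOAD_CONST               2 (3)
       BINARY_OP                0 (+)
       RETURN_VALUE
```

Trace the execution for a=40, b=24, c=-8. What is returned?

LOAD_FAST_LOAD_FAST b,b → push 24,24. Stack: [24, 24]
BINARY_OP ^ → 24 ^ 24 = 0. Stack: [0]
STORE_FAST z → z=0. Stack: []
LOAD_FAST a → push 40. Stack: [40]
LOAD_CONST → push 9. Stack: [40, 9]
BINARY_OP * → 40 * 9 = 360. Stack: [360]
STORE_FAST x → x=360. Stack: []
LOAD_FAST_LOAD_FAST b,a → push 24,40. Stack: [24, 40]
BINARY_OP ^ → 24 ^ 40 = 48. Stack: [48]
STORE_FAST z → z=48. Stack: []
LOAD_FAST_LOAD_FAST b,a → push 24,40. Stack: [24, 40]
BINARY_OP - → 24 - 40 = -16. Stack: [-16]
LOAD_FAST_LOAD_FAST c,x → push -8,360. Stack: [-16, -8, 360]
BINARY_OP + → -8 + 360 = 352. Stack: [-16, 352]
BINARY_OP | → -16 | 352 = -16. Stack: [-16]
STORE_FAST u → u=-16. Stack: []
LOAD_FAST u → push -16. Stack: [-16]
LOAD_CONST → push 3. Stack: [-16, 3]
BINARY_OP + → -16 + 3 = -13. Stack: [-13]
RETURN_VALUE → return -13.

-13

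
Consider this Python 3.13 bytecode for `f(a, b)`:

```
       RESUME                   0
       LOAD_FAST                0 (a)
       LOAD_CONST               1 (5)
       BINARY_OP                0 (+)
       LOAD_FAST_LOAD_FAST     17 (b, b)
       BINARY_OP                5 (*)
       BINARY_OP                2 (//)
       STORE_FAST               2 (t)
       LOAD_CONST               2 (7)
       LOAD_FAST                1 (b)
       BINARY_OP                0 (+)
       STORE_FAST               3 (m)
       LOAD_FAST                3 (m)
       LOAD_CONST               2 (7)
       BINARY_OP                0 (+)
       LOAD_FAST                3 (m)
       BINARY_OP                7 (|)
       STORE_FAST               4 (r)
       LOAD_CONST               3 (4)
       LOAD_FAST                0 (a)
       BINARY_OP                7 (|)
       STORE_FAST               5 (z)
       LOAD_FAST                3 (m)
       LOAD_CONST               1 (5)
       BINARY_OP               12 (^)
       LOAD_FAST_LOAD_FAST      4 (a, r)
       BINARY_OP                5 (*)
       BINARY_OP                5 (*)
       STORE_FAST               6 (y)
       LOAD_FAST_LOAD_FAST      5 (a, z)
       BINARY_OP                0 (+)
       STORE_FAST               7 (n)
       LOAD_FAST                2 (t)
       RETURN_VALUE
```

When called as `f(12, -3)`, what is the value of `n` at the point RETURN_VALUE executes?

24

LOAD_FAST a → push 12. Stack: [12]
LOAD_CONST → push 5. Stack: [12, 5]
BINARY_OP + → 12 + 5 = 17. Stack: [17]
LOAD_FAST_LOAD_FAST b,b → push -3,-3. Stack: [17, -3, -3]
BINARY_OP * → -3 * -3 = 9. Stack: [17, 9]
BINARY_OP // → 17 // 9 = 1. Stack: [1]
STORE_FAST t → t=1. Stack: []
LOAD_CONST → push 7. Stack: [7]
LOAD_FAST b → push -3. Stack: [7, -3]
BINARY_OP + → 7 + -3 = 4. Stack: [4]
STORE_FAST m → m=4. Stack: []
LOAD_FAST m → push 4. Stack: [4]
LOAD_CONST → push 7. Stack: [4, 7]
BINARY_OP + → 4 + 7 = 11. Stack: [11]
LOAD_FAST m → push 4. Stack: [11, 4]
BINARY_OP | → 11 | 4 = 15. Stack: [15]
STORE_FAST r → r=15. Stack: []
LOAD_CONST → push 4. Stack: [4]
LOAD_FAST a → push 12. Stack: [4, 12]
BINARY_OP | → 4 | 12 = 12. Stack: [12]
STORE_FAST z → z=12. Stack: []
LOAD_FAST m → push 4. Stack: [4]
LOAD_CONST → push 5. Stack: [4, 5]
BINARY_OP ^ → 4 ^ 5 = 1. Stack: [1]
LOAD_FAST_LOAD_FAST a,r → push 12,15. Stack: [1, 12, 15]
BINARY_OP * → 12 * 15 = 180. Stack: [1, 180]
BINARY_OP * → 1 * 180 = 180. Stack: [180]
STORE_FAST y → y=180. Stack: []
LOAD_FAST_LOAD_FAST a,z → push 12,12. Stack: [12, 12]
BINARY_OP + → 12 + 12 = 24. Stack: [24]
STORE_FAST n → n=24. Stack: []
LOAD_FAST t → push 1. Stack: [1]
RETURN_VALUE → return 1.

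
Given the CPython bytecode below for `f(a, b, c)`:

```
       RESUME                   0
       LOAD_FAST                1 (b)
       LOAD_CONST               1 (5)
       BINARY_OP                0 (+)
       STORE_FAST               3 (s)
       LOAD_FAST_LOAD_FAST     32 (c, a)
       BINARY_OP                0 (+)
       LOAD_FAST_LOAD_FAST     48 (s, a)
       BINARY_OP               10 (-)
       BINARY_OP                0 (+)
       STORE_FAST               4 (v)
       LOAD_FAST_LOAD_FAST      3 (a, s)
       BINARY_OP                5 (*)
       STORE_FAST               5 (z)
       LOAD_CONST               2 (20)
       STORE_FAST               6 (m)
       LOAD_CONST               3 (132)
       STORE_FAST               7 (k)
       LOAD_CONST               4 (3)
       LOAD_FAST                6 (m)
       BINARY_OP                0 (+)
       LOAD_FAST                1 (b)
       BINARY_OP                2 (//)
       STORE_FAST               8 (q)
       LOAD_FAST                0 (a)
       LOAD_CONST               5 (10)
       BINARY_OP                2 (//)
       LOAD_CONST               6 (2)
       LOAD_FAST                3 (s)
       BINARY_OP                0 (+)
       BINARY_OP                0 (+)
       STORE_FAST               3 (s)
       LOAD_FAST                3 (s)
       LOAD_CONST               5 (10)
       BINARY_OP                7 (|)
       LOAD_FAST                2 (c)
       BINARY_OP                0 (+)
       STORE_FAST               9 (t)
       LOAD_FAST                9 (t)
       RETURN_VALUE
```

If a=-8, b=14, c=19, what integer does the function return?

LOAD_FAST b → push 14. Stack: [14]
LOAD_CONST → push 5. Stack: [14, 5]
BINARY_OP + → 14 + 5 = 19. Stack: [19]
STORE_FAST s → s=19. Stack: []
LOAD_FAST_LOAD_FAST c,a → push 19,-8. Stack: [19, -8]
BINARY_OP + → 19 + -8 = 11. Stack: [11]
LOAD_FAST_LOAD_FAST s,a → push 19,-8. Stack: [11, 19, -8]
BINARY_OP - → 19 - -8 = 27. Stack: [11, 27]
BINARY_OP + → 11 + 27 = 38. Stack: [38]
STORE_FAST v → v=38. Stack: []
LOAD_FAST_LOAD_FAST a,s → push -8,19. Stack: [-8, 19]
BINARY_OP * → -8 * 19 = -152. Stack: [-152]
STORE_FAST z → z=-152. Stack: []
LOAD_CONST → push 20. Stack: [20]
STORE_FAST m → m=20. Stack: []
LOAD_CONST → push 132. Stack: [132]
STORE_FAST k → k=132. Stack: []
LOAD_CONST → push 3. Stack: [3]
LOAD_FAST m → push 20. Stack: [3, 20]
BINARY_OP + → 3 + 20 = 23. Stack: [23]
LOAD_FAST b → push 14. Stack: [23, 14]
BINARY_OP // → 23 // 14 = 1. Stack: [1]
STORE_FAST q → q=1. Stack: []
LOAD_FAST a → push -8. Stack: [-8]
LOAD_CONST → push 10. Stack: [-8, 10]
BINARY_OP // → -8 // 10 = -1. Stack: [-1]
LOAD_CONST → push 2. Stack: [-1, 2]
LOAD_FAST s → push 19. Stack: [-1, 2, 19]
BINARY_OP + → 2 + 19 = 21. Stack: [-1, 21]
BINARY_OP + → -1 + 21 = 20. Stack: [20]
STORE_FAST s → s=20. Stack: []
LOAD_FAST s → push 20. Stack: [20]
LOAD_CONST → push 10. Stack: [20, 10]
BINARY_OP | → 20 | 10 = 30. Stack: [30]
LOAD_FAST c → push 19. Stack: [30, 19]
BINARY_OP + → 30 + 19 = 49. Stack: [49]
STORE_FAST t → t=49. Stack: []
LOAD_FAST t → push 49. Stack: [49]
RETURN_VALUE → return 49.

49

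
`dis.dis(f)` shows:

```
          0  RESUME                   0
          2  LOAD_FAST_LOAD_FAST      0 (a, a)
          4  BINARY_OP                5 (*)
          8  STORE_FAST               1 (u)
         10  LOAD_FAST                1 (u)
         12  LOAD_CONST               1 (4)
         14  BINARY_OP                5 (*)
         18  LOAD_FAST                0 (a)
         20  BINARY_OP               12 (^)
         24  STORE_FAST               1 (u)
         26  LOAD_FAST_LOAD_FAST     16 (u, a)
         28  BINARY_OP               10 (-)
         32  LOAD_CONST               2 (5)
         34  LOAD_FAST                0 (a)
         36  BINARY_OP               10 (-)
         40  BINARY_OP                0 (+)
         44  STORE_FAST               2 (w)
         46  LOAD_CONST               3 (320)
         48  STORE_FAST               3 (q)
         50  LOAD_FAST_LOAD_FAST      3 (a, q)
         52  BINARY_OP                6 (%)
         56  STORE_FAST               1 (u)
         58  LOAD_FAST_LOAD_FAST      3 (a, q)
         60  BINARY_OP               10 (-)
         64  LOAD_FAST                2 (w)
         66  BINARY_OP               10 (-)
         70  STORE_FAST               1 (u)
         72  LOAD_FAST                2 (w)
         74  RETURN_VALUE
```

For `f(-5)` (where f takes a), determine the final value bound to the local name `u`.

LOAD_FAST_LOAD_FAST a,a → push -5,-5. Stack: [-5, -5]
BINARY_OP * → -5 * -5 = 25. Stack: [25]
STORE_FAST u → u=25. Stack: []
LOAD_FAST u → push 25. Stack: [25]
LOAD_CONST → push 4. Stack: [25, 4]
BINARY_OP * → 25 * 4 = 100. Stack: [100]
LOAD_FAST a → push -5. Stack: [100, -5]
BINARY_OP ^ → 100 ^ -5 = -97. Stack: [-97]
STORE_FAST u → u=-97. Stack: []
LOAD_FAST_LOAD_FAST u,a → push -97,-5. Stack: [-97, -5]
BINARY_OP - → -97 - -5 = -92. Stack: [-92]
LOAD_CONST → push 5. Stack: [-92, 5]
LOAD_FAST a → push -5. Stack: [-92, 5, -5]
BINARY_OP - → 5 - -5 = 10. Stack: [-92, 10]
BINARY_OP + → -92 + 10 = -82. Stack: [-82]
STORE_FAST w → w=-82. Stack: []
LOAD_CONST → push 320. Stack: [320]
STORE_FAST q → q=320. Stack: []
LOAD_FAST_LOAD_FAST a,q → push -5,320. Stack: [-5, 320]
BINARY_OP % → -5 % 320 = 315. Stack: [315]
STORE_FAST u → u=315. Stack: []
LOAD_FAST_LOAD_FAST a,q → push -5,320. Stack: [-5, 320]
BINARY_OP - → -5 - 320 = -325. Stack: [-325]
LOAD_FAST w → push -82. Stack: [-325, -82]
BINARY_OP - → -325 - -82 = -243. Stack: [-243]
STORE_FAST u → u=-243. Stack: []
LOAD_FAST w → push -82. Stack: [-82]
RETURN_VALUE → return -82.

-243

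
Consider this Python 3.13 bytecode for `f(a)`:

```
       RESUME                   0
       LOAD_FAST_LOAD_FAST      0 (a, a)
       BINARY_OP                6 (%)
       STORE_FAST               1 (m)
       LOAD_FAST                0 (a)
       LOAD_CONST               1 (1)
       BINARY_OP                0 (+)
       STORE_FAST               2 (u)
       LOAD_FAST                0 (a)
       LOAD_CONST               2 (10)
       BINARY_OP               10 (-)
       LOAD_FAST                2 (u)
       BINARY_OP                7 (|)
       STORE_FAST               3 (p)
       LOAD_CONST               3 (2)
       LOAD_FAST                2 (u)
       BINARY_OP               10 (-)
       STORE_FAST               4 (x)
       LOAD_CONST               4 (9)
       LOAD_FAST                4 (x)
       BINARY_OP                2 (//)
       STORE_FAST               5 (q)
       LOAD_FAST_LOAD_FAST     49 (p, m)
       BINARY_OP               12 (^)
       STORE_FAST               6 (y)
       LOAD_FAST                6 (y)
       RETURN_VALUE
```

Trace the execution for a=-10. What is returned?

LOAD_FAST_LOAD_FAST a,a → push -10,-10. Stack: [-10, -10]
BINARY_OP % → -10 % -10 = 0. Stack: [0]
STORE_FAST m → m=0. Stack: []
LOAD_FAST a → push -10. Stack: [-10]
LOAD_CONST → push 1. Stack: [-10, 1]
BINARY_OP + → -10 + 1 = -9. Stack: [-9]
STORE_FAST u → u=-9. Stack: []
LOAD_FAST a → push -10. Stack: [-10]
LOAD_CONST → push 10. Stack: [-10, 10]
BINARY_OP - → -10 - 10 = -20. Stack: [-20]
LOAD_FAST u → push -9. Stack: [-20, -9]
BINARY_OP | → -20 | -9 = -1. Stack: [-1]
STORE_FAST p → p=-1. Stack: []
LOAD_CONST → push 2. Stack: [2]
LOAD_FAST u → push -9. Stack: [2, -9]
BINARY_OP - → 2 - -9 = 11. Stack: [11]
STORE_FAST x → x=11. Stack: []
LOAD_CONST → push 9. Stack: [9]
LOAD_FAST x → push 11. Stack: [9, 11]
BINARY_OP // → 9 // 11 = 0. Stack: [0]
STORE_FAST q → q=0. Stack: []
LOAD_FAST_LOAD_FAST p,m → push -1,0. Stack: [-1, 0]
BINARY_OP ^ → -1 ^ 0 = -1. Stack: [-1]
STORE_FAST y → y=-1. Stack: []
LOAD_FAST y → push -1. Stack: [-1]
RETURN_VALUE → return -1.

-1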